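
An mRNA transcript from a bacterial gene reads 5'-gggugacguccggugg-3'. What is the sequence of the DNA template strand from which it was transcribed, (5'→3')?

5'-CCACCGGACGTCACCC-3'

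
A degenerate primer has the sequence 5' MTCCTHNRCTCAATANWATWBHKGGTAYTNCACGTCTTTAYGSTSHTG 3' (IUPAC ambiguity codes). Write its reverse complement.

5′-CADSASCRTAAAGACGTGNARTACCMDVWATWNTATTGAGYNDAGGAK-3′

Standard pairs A↔T, G↔C; ambiguity codes pair R↔Y, M↔K, W↔W, S↔S, B↔V, H↔D, N↔N. Complement (KAGGADNYGAGTTATNWTAWVDMCCATRANGTGCAGAAATRCSASDAC), then reverse for 5'→3'.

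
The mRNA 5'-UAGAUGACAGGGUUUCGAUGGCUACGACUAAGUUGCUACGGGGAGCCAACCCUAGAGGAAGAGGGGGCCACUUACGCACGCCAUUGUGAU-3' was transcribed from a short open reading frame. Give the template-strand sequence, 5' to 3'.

Replace U with T to get the coding DNA strand: TAGATGACAGGGTTTCGATGGCTACGACTAAGTTGCTACGGGGAGCCAACCCTAGAGGAAGAGGGGGCCACTTACGCACGCCATTGTGAT. The template strand is its reverse complement (complement ATCTACTGTCCCAAAGCTACCGATGCTGATTCAACGATGCCCCTCGGTTGGGATCTCCTTCTCCCCCGGTGAATGCGTGCGGTAACACTA, then reverse).

5′-ATCACAATGGCGTGCGTAAGTGGCCCCCTCTTCCTCTAGGGTTGGCTCCCCGTAGCAACTTAGTCGTAGCCATCGAAACCCTGTCATCTA-3′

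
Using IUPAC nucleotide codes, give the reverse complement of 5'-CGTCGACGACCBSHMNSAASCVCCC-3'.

5'-GGGBGSTTSNKDSVGGTCGTCGACG-3'

Standard pairs A↔T, G↔C; ambiguity codes pair M↔K, S↔S, B↔V, H↔D, N↔N. Complement (GCAGCTGCTGGVSDKNSTTSGBGGG), then reverse for 5'→3'.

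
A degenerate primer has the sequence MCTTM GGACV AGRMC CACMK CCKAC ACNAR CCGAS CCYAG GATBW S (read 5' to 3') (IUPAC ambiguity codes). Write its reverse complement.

5'-SWVATCCTRGGSTCGGYTNGTGTMGGMKGTGGKYCTBGTCCKAAGK-3'

Standard pairs A↔T, G↔C; ambiguity codes pair R↔Y, M↔K, W↔W, S↔S, B↔V, N↔N. Complement (KGAAKCCTGBTCYKGGTGKMGGMTGTGNTYGGCTSGGRTCCTAVWS), then reverse for 5'→3'.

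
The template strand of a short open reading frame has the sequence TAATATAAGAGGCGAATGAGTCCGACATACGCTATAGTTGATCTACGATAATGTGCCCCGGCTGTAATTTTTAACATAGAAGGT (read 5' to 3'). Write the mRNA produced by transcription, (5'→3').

5'-ACCUUCUAUGUUAAAAAUUACAGCCGGGGCACAUUAUCGUAGAUCAACUAUAGCGUAUGUCGGACUCAUUCGCCUCUUAUAUUA-3'

RNA polymerase reads the template 3'→5' and synthesizes mRNA 5'→3' by base-pairing (A→U, T→A, G↔C). The complement of the template is ATTATATTCTCCGCTTACTCAGGCTGTATGCGATATCAACTAGATGCTATTACACGGGGCCGACATTAAAAATTGTATCTTCCA; antiparallel, so 5'→3' the coding strand is ACCTTCTATGTTAAAAATTACAGCCGGGGCACATTATCGTAGATCAACTATAGCGTATGTCGGACTCATTCGCCTCTTATATTA. Replace T with U for the mRNA.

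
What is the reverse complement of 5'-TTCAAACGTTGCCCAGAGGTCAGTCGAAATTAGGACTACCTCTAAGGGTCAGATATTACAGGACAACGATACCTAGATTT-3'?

5′-AAATCTAGGTATCGTTGTCCTGTAATATCTGACCCTTAGAGGTAGTCCTAATTTCGACTGACCTCTGGGCAACGTTTGAA-3′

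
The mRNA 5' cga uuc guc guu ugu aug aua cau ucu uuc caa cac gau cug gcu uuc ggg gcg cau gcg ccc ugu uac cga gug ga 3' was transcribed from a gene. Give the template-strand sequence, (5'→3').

5'-TCCACTCGGTAACAGGGCGCATGCGCCCCGAAAGCCAGATCGTGTTGGAAAGAATGTATCATACAAACGACGAATCG-3'

Replace U with T to get the coding DNA strand: CGATTCGTCGTTTGTATGATACATTCTTTCCAACACGATCTGGCTTTCGGGGCGCATGCGCCCTGTTACCGAGTGGA. The template strand is its reverse complement (complement GCTAAGCAGCAAACATACTATGTAAGAAAGGTTGTGCTAGACCGAAAGCCCCGCGTACGCGGGACAATGGCTCACCT, then reverse).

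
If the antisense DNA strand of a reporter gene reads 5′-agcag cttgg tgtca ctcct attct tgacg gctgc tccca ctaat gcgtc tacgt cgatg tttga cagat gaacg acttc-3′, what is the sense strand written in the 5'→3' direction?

The coding strand is complementary and antiparallel to the template: take the complement (A↔T, G↔C) and reverse.

5'-GAAGTCGTTCATCTGTCAAACATCGACGTAGACGCATTAGTGGGAGCAGCCGTCAAGAATAGGAGTGACACCAAGCTGCT-3'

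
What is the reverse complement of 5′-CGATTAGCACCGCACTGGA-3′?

Complement each base (A↔T, G↔C): GCTAATCGTGGCGTGACCT. Then reverse.

5'-TCCAGTGCGGTGCTAATCG-3'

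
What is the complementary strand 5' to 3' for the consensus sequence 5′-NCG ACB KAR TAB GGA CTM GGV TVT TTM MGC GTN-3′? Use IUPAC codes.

5'-NACGCKKAAABABCCKAGTCCVTAYTMVGTCGN-3'

Standard pairs A↔T, G↔C; ambiguity codes pair R↔Y, M↔K, B↔V, N↔N. Complement (NGCTGVMTYATVCCTGAKCCBABAAAKKCGCAN), then reverse for 5'→3'.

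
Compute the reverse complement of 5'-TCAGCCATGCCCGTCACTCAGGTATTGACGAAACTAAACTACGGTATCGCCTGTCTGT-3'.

5'-ACAGACAGGCGATACCGTAGTTTAGTTTCGTCAATACCTGAGTGACGGGCATGGCTGA-3'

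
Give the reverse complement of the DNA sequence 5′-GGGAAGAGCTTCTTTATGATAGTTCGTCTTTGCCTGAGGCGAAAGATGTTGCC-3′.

Complement each base (A↔T, G↔C): CCCTTCTCGAAGAAATACTATCAAGCAGAAACGGACTCCGCTTTCTACAACGG. Then reverse.

5'-GGCAACATCTTTCGCCTCAGGCAAAGACGAACTATCATAAAGAAGCTCTTCCC-3'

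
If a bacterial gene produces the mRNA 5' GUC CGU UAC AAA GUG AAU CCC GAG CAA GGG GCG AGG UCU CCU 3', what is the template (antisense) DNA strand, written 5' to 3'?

5'-AGGAGACCTCGCCCCTTGCTCGGGATTCACTTTGTAACGGAC-3'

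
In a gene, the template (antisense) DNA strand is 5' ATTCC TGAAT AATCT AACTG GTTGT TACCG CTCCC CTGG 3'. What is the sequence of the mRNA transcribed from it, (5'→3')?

5'-CCAGGGGAGCGGUAACAACCAGUUAGAUUAUUCAGGAAU-3'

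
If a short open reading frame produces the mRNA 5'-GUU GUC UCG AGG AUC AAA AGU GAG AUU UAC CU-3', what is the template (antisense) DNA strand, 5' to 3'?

5'-AGGTAAATCTCACTTTTGATCCTCGAGACAAC-3'

Replace U with T to get the coding DNA strand: GTTGTCTCGAGGATCAAAAGTGAGATTTACCT. The template strand is its reverse complement (complement CAACAGAGCTCCTAGTTTTCACTCTAAATGGA, then reverse).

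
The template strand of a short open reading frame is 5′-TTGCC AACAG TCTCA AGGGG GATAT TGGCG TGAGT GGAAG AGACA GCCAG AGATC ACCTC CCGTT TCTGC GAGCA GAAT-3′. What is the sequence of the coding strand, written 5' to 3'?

5'-ATTCTGCTCGCAGAAACGGGAGGTGATCTCTGGCTGTCTCTTCCACTCACGCCAATATCCCCCTTGAGACTGTTGGCAA-3'

The coding strand is complementary and antiparallel to the template: take the complement (A↔T, G↔C) and reverse.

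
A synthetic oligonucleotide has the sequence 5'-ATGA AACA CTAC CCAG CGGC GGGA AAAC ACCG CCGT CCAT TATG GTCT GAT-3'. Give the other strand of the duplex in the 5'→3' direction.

5'-ATCAGACCATAATGGACGGCGGTGTTTTCCCGCCGCTGGGTAGTGTTTCAT-3'

Pairing A↔T and G↔C gives TACTTTGTGATGGGTCGCCGCCCTTTTGTGGCGGCAGGTAATACCAGACTA, running 3'→5'. Reverse for the 5'→3' convention.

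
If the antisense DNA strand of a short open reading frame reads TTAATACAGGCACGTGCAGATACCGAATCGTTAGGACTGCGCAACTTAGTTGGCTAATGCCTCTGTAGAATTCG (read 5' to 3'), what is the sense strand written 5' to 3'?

The coding strand is complementary and antiparallel to the template: take the complement (A↔T, G↔C) and reverse.

5′-CGAATTCTACAGAGGCATTAGCCAACTAAGTTGCGCAGTCCTAACGATTCGGTATCTGCACGTGCCTGTATTAA-3′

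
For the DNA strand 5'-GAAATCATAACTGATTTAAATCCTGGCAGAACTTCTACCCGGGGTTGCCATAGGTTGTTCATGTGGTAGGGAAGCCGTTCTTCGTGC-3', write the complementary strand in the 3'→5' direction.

Base-pairing A↔T, G↔C gives the complement. The complementary strand is antiparallel, so paired with a 5'→3' strand it runs 3'→5'.

3'-CTTTAGTATTGACTAAATTTAGGACCGTCTTGAAGATGGGCCCCAACGGTATCCAACAAGTACACCATCCCTTCGGCAAGAAGCACG-5'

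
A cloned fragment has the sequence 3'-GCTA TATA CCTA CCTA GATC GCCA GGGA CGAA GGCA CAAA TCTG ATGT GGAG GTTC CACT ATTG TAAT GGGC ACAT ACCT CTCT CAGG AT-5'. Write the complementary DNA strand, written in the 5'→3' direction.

5'-CGATATATGGATGGATCTAGCGGTCCCTGCTTCCGTGTTTAGACTACACCTCCAAGGTGATAACATTACCCGTGTATGGAGAGAGTCCTA-3'

The strand is given 3'→5', so its complement runs 5'→3' in the same left-to-right order: pair each base A↔T, G↔C.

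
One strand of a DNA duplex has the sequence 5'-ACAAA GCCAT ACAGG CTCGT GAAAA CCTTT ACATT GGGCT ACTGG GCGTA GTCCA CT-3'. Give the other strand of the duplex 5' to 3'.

Pairing A↔T and G↔C gives TGTTTCGGTATGTCCGAGCACTTTTGGAAATGTAACCCGATGACCCGCATCAGGTGA, running 3'→5'. Reverse for the 5'→3' convention.

5'-AGTGGACTACGCCCAGTAGCCCAATGTAAAGGTTTTCACGAGCCTGTATGGCTTTGT-3'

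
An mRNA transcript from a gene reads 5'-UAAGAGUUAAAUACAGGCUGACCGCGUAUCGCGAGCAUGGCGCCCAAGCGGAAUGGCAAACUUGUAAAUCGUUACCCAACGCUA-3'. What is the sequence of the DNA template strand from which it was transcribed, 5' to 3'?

Replace U with T to get the coding DNA strand: TAAGAGTTAAATACAGGCTGACCGCGTATCGCGAGCATGGCGCCCAAGCGGAATGGCAAACTTGTAAATCGTTACCCAACGCTA. The template strand is its reverse complement (complement ATTCTCAATTTATGTCCGACTGGCGCATAGCGCTCGTACCGCGGGTTCGCCTTACCGTTTGAACATTTAGCAATGGGTTGCGAT, then reverse).

5'-TAGCGTTGGGTAACGATTTACAAGTTTGCCATTCCGCTTGGGCGCCATGCTCGCGATACGCGGTCAGCCTGTATTTAACTCTTA-3'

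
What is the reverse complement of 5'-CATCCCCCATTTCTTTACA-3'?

5′-TGTAAAGAAATGGGGGATG-3′

Reading the sequence 3'→5' and pairing each base (A↔T, G↔C) gives the reverse complement directly.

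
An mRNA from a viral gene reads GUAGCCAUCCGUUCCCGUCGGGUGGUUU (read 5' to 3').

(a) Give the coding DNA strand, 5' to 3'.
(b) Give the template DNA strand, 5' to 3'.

(a) 5'-GTAGCCATCCGTTCCCGTCGGGTGGTTT-3'
(b) 5′-AAACCACCCGACGGGAACGGATGGCTAC-3′

(a) The coding strand matches the mRNA with U→T.
(b) The template strand is the reverse complement of the coding strand.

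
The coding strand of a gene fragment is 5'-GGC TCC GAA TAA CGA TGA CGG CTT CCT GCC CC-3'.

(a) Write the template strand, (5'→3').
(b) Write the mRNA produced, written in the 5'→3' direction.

(a) The template strand is the reverse complement of the coding strand: complement CCGAGGCTTATTGCTACTGCCGAAGGACGGGG, then reverse.
(b) mRNA matches the coding strand with T→U.

(a) 5'-GGGGCAGGAAGCCGTCATCGTTATTCGGAGCC-3'
(b) 5'-GGCUCCGAAUAACGAUGACGGCUUCCUGCCCC-3'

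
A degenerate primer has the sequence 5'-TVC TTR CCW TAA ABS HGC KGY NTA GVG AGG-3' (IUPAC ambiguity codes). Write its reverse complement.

5'-CCTCBCTANRCMGCDSVTTTAWGGYAAGBA-3'

Standard pairs A↔T, G↔C; ambiguity codes pair R↔Y, K↔M, W↔W, S↔S, B↔V, H↔D, N↔N. Complement (ABGAAYGGWATTTVSDCGMCRNATCBCTCC), then reverse for 5'→3'.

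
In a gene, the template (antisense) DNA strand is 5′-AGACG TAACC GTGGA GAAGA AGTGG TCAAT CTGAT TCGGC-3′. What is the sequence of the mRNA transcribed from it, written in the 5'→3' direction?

RNA polymerase reads the template 3'→5' and synthesizes mRNA 5'→3' by base-pairing (A→U, T→A, G↔C). The complement of the template is TCTGCATTGGCACCTCTTCTTCACCAGTTAGACTAAGCCG; antiparallel, so 5'→3' the coding strand is GCCGAATCAGATTGACCACTTCTTCTCCACGGTTACGTCT. Replace T with U for the mRNA.

5'-GCCGAAUCAGAUUGACCACUUCUUCUCCACGGUUACGUCU-3'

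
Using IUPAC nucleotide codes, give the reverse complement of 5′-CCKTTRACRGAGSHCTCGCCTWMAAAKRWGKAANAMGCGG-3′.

5′-CCGCKTNTTMCWYMTTTKWAGGCGAGDSCTCYGTYAAMGG-3′

Standard pairs A↔T, G↔C; ambiguity codes pair R↔Y, M↔K, W↔W, S↔S, H↔D, N↔N. Complement (GGMAAYTGYCTCSDGAGCGGAWKTTTMYWCMTTNTKCGCC), then reverse for 5'→3'.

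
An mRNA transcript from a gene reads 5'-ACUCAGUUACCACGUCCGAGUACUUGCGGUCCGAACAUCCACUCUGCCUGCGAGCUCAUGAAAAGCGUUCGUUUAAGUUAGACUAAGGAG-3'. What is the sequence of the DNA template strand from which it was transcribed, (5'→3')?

5'-CTCCTTAGTCTAACTTAAACGAACGCTTTTCATGAGCTCGCAGGCAGAGTGGATGTTCGGACCGCAAGTACTCGGACGTGGTAACTGAGT-3'

Replace U with T to get the coding DNA strand: ACTCAGTTACCACGTCCGAGTACTTGCGGTCCGAACATCCACTCTGCCTGCGAGCTCATGAAAAGCGTTCGTTTAAGTTAGACTAAGGAG. The template strand is its reverse complement (complement TGAGTCAATGGTGCAGGCTCATGAACGCCAGGCTTGTAGGTGAGACGGACGCTCGAGTACTTTTCGCAAGCAAATTCAATCTGATTCCTC, then reverse).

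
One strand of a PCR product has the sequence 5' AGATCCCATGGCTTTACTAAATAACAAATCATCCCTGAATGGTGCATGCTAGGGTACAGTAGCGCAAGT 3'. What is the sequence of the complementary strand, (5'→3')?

5'-ACTTGCGCTACTGTACCCTAGCATGCACCATTCAGGGATGATTTGTTATTTAGTAAAGCCATGGGATCT-3'

Pairing A↔T and G↔C gives TCTAGGGTACCGAAATGATTTATTGTTTAGTAGGGACTTACCACGTACGATCCCATGTCATCGCGTTCA, running 3'→5'. Reverse for the 5'→3' convention.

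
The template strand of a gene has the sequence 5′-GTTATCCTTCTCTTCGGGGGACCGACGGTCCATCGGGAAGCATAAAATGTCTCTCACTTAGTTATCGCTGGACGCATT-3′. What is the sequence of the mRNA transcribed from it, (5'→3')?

5'-AAUGCGUCCAGCGAUAACUAAGUGAGAGACAUUUUAUGCUUCCCGAUGGACCGUCGGUCCCCCGAAGAGAAGGAUAAC-3'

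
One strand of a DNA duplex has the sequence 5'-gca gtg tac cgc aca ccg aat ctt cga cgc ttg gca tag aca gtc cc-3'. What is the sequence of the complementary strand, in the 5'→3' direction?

Pairing A↔T and G↔C gives CGTCACATGGCGTGTGGCTTAGAAGCTGCGAACCGTATCTGTCAGGG, running 3'→5'. Reverse for the 5'→3' convention.

5'-GGGACTGTCTATGCCAAGCGTCGAAGATTCGGTGTGCGGTACACTGC-3'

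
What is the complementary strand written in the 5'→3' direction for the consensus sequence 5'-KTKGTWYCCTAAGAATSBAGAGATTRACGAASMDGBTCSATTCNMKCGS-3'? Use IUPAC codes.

Standard pairs A↔T, G↔C; ambiguity codes pair R↔Y, M↔K, W↔W, S↔S, B↔V, D↔H, N↔N. Complement (MAMCAWRGGATTCTTASVTCTCTAAYTGCTTSKHCVAGSTAAGNKMGCS), then reverse for 5'→3'.

5'-SCGMKNGAATSGAVCHKSTTCGTYAATCTCTVSATTCTTAGGRWACMAM-3'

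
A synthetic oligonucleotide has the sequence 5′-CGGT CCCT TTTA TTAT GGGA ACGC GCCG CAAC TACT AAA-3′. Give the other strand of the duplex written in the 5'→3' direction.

The complement of CGGTCCCTTTTATTATGGGAACGCGCCGCAACTACTAAA is GCCAGGGAAAATAATACCCTTGCGCGGCGTTGATGATTT (A↔T, G↔C). DNA strands are antiparallel, so the complementary strand runs 3'→5'; reversing gives the 5'→3' form.

5'-TTTAGTAGTTGCGGCGCGTTCCCATAATAAAAGGGACCG-3'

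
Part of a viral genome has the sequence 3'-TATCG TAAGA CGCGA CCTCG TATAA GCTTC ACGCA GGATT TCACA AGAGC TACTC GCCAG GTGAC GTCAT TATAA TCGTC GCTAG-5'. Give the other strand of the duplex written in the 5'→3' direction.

The strand is given 3'→5', so its complement runs 5'→3' in the same left-to-right order: pair each base A↔T, G↔C.

5'-ATAGCATTCTGCGCTGGAGCATATTCGAAGTGCGTCCTAAAGTGTTCTCGATGAGCGGTCCACTGCAGTAATATTAGCAGCGATC-3'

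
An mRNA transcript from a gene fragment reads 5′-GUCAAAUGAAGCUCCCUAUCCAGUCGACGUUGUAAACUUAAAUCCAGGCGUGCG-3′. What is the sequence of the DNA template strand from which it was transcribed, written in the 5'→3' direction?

5'-CGCACGCCTGGATTTAAGTTTACAACGTCGACTGGATAGGGAGCTTCATTTGAC-3'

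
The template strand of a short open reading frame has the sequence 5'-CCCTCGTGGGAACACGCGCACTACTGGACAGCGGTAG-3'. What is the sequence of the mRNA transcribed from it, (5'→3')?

5'-CUACCGCUGUCCAGUAGUGCGCGUGUUCCCACGAGGG-3'

RNA polymerase reads the template 3'→5' and synthesizes mRNA 5'→3' by base-pairing (A→U, T→A, G↔C). The complement of the template is GGGAGCACCCTTGTGCGCGTGATGACCTGTCGCCATC; antiparallel, so 5'→3' the coding strand is CTACCGCTGTCCAGTAGTGCGCGTGTTCCCACGAGGG. Replace T with U for the mRNA.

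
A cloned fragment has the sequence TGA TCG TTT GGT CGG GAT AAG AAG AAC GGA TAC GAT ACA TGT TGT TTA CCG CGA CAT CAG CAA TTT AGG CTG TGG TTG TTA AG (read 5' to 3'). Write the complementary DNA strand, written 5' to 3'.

5′-CTTAACAACCACAGCCTAAATTGCTGATGTCGCGGTAAACAACATGTATCGTATCCGTTCTTCTTATCCCGACCAAACGATCA-3′

The complement of TGATCGTTTGGTCGGGATAAGAAGAACGGATACGATACATGTTGTTTACCGCGACATCAGCAATTTAGGCTGTGGTTGTTAAG is ACTAGCAAACCAGCCCTATTCTTCTTGCCTATGCTATGTACAACAAATGGCGCTGTAGTCGTTAAATCCGACACCAACAATTC (A↔T, G↔C). DNA strands are antiparallel, so the complementary strand runs 3'→5'; reversing gives the 5'→3' form.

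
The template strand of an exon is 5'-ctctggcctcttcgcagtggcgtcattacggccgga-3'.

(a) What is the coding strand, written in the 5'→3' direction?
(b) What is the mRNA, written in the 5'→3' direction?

(a) The coding strand is the reverse complement of the template: complement GAGACCGGAGAAGCGTCACCGCAGTAATGCCGGCCT, then reverse.
(b) mRNA has the coding-strand sequence with T→U.

(a) 5'-TCCGGCCGTAATGACGCCACTGCGAAGAGGCCAGAG-3'
(b) 5'-UCCGGCCGUAAUGACGCCACUGCGAAGAGGCCAGAG-3'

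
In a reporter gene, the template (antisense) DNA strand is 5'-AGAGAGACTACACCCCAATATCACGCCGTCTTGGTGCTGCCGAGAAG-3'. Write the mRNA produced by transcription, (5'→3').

RNA polymerase reads the template 3'→5' and synthesizes mRNA 5'→3' by base-pairing (A→U, T→A, G↔C). The complement of the template is TCTCTCTGATGTGGGGTTATAGTGCGGCAGAACCACGACGGCTCTTC; antiparallel, so 5'→3' the coding strand is CTTCTCGGCAGCACCAAGACGGCGTGATATTGGGGTGTAGTCTCTCT. Replace T with U for the mRNA.

5'-CUUCUCGGCAGCACCAAGACGGCGUGAUAUUGGGGUGUAGUCUCUCU-3'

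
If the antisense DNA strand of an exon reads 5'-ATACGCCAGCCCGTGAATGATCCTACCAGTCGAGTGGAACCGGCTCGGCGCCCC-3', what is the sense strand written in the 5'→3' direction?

5′-GGGGCGCCGAGCCGGTTCCACTCGACTGGTAGGATCATTCACGGGCTGGCGTAT-3′

The coding strand is complementary and antiparallel to the template: take the complement (A↔T, G↔C) and reverse.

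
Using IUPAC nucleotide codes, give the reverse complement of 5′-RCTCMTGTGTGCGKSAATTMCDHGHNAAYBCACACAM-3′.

Standard pairs A↔T, G↔C; ambiguity codes pair R↔Y, M↔K, S↔S, B↔V, D↔H, N↔N. Complement (YGAGKACACACGCMSTTAAKGHDCDNTTRVGTGTGTK), then reverse for 5'→3'.

5'-KTGTGTGVRTTNDCDHGKAATTSMCGCACACAKGAGY-3'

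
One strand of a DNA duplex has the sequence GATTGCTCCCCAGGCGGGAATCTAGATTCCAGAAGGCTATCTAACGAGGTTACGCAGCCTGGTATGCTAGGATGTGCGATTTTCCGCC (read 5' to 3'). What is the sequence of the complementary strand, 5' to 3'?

The complement of GATTGCTCCCCAGGCGGGAATCTAGATTCCAGAAGGCTATCTAACGAGGTTACGCAGCCTGGTATGCTAGGATGTGCGATTTTCCGCC is CTAACGAGGGGTCCGCCCTTAGATCTAAGGTCTTCCGATAGATTGCTCCAATGCGTCGGACCATACGATCCTACACGCTAAAAGGCGG (A↔T, G↔C). DNA strands are antiparallel, so the complementary strand runs 3'→5'; reversing gives the 5'→3' form.

5'-GGCGGAAAATCGCACATCCTAGCATACCAGGCTGCGTAACCTCGTTAGATAGCCTTCTGGAATCTAGATTCCCGCCTGGGGAGCAATC-3'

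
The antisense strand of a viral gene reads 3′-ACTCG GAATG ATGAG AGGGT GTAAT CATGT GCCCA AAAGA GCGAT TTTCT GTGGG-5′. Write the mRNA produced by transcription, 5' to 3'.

5'-UGAGCCUUACUACUCUCCCACAUUAGUACACGGGUUUUCUCGCUAAAAGACACCC-3'

Reading the template 3'→5' as shown, RNA polymerase pairs each base (A→U, T→A, G↔C) to build mRNA 5'→3' directly.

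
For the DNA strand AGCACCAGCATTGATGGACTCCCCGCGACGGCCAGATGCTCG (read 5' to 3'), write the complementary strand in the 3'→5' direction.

3'-TCGTGGTCGTAACTACCTGAGGGGCGCTGCCGGTCTACGAGC-5'

Base-pairing A↔T, G↔C gives the complement. The complementary strand is antiparallel, so paired with a 5'→3' strand it runs 3'→5'.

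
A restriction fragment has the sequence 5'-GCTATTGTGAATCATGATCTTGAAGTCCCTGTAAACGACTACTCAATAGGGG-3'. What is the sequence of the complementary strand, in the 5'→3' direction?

5'-CCCCTATTGAGTAGTCGTTTACAGGGACTTCAAGATCATGATTCACAATAGC-3'

Pairing A↔T and G↔C gives CGATAACACTTAGTACTAGAACTTCAGGGACATTTGCTGATGAGTTATCCCC, running 3'→5'. Reverse for the 5'→3' convention.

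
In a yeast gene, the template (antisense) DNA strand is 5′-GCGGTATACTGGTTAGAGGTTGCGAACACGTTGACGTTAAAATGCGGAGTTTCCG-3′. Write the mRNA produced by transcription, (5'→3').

5'-CGGAAACUCCGCAUUUUAACGUCAACGUGUUCGCAACCUCUAACCAGUAUACCGC-3'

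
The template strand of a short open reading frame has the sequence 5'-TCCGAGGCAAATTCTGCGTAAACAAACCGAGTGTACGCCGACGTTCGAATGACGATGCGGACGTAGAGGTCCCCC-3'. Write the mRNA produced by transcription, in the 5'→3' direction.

5′-GGGGGACCUCUACGUCCGCAUCGUCAUUCGAACGUCGGCGUACACUCGGUUUGUUUACGCAGAAUUUGCCUCGGA-3′

RNA polymerase reads the template 3'→5' and synthesizes mRNA 5'→3' by base-pairing (A→U, T→A, G↔C). The complement of the template is AGGCTCCGTTTAAGACGCATTTGTTTGGCTCACATGCGGCTGCAAGCTTACTGCTACGCCTGCATCTCCAGGGGG; antiparallel, so 5'→3' the coding strand is GGGGGACCTCTACGTCCGCATCGTCATTCGAACGTCGGCGTACACTCGGTTTGTTTACGCAGAATTTGCCTCGGA. Replace T with U for the mRNA.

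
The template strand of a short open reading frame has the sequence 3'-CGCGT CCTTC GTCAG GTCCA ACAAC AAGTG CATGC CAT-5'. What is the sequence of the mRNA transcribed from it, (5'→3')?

5'-GCGCAGGAAGCAGUCCAGGUUGUUGUUCACGUACGGUA-3'

Reading the template 3'→5' as shown, RNA polymerase pairs each base (A→U, T→A, G↔C) to build mRNA 5'→3' directly.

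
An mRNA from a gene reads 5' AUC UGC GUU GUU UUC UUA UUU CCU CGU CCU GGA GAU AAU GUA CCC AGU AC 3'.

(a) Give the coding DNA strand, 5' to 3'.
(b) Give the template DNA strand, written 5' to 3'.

(a) The coding strand matches the mRNA with U→T.
(b) The template strand is the reverse complement of the coding strand.

(a) 5'-ATCTGCGTTGTTTTCTTATTTCCTCGTCCTGGAGATAATGTACCCAGTAC-3'
(b) 5'-GTACTGGGTACATTATCTCCAGGACGAGGAAATAAGAAAACAACGCAGAT-3'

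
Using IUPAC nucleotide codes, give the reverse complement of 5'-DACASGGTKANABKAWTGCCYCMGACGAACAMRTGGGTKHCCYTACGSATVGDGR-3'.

Standard pairs A↔T, G↔C; ambiguity codes pair R↔Y, M↔K, W↔W, S↔S, B↔V, D↔H, N↔N. Complement (HTGTSCCAMTNTVMTWACGGRGKCTGCTTGTKYACCCAMDGGRATGCSTABCHCY), then reverse for 5'→3'.

5'-YCHCBATSCGTARGGDMACCCAYKTGTTCGTCKGRGGCAWTMVTNTMACCSTGTH-3'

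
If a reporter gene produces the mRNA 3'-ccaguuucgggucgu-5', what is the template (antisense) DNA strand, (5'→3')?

5'-GGTCAAAGCCCAGCA-3'

Written 5'→3' the mRNA is UGCUGGGCUUUGACC, so the coding DNA strand is TGCTGGGCTTTGACC. The template is its reverse complement.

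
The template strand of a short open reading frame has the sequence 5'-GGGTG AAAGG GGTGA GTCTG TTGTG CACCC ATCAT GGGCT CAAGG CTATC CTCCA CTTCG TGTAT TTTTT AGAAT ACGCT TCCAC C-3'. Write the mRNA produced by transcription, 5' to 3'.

5'-GGUGGAAGCGUAUUCUAAAAAAUACACGAAGUGGAGGAUAGCCUUGAGCCCAUGAUGGGUGCACAACAGACUCACCCCUUUCACCC-3'

RNA polymerase reads the template 3'→5' and synthesizes mRNA 5'→3' by base-pairing (A→U, T→A, G↔C). The complement of the template is CCCACTTTCCCCACTCAGACAACACGTGGGTAGTACCCGAGTTCCGATAGGAGGTGAAGCACATAAAAAATCTTATGCGAAGGTGG; antiparallel, so 5'→3' the coding strand is GGTGGAAGCGTATTCTAAAAAATACACGAAGTGGAGGATAGCCTTGAGCCCATGATGGGTGCACAACAGACTCACCCCTTTCACCC. Replace T with U for the mRNA.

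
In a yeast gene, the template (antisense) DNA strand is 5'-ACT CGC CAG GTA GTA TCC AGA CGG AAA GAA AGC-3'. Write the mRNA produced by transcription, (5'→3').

The mRNA has the sequence of the coding strand (reverse complement of the template) with T→U. Reverse complement of ACTCGCCAGGTAGTATCCAGACGGAAAGAAAGC is GCTTTCTTTCCGTCTGGATACTACCTGGCGAGT; then T→U.

5'-GCUUUCUUUCCGUCUGGAUACUACCUGGCGAGU-3'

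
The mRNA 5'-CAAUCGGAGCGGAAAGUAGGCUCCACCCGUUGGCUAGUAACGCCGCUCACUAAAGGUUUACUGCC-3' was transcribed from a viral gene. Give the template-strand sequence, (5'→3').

5′-GGCAGTAAACCTTTAGTGAGCGGCGTTACTAGCCAACGGGTGGAGCCTACTTTCCGCTCCGATTG-3′

Replace U with T to get the coding DNA strand: CAATCGGAGCGGAAAGTAGGCTCCACCCGTTGGCTAGTAACGCCGCTCACTAAAGGTTTACTGCC. The template strand is its reverse complement (complement GTTAGCCTCGCCTTTCATCCGAGGTGGGCAACCGATCATTGCGGCGAGTGATTTCCAAATGACGG, then reverse).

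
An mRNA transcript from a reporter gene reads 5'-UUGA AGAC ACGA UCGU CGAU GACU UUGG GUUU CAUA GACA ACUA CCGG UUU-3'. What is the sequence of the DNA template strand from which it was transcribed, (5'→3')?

Replace U with T to get the coding DNA strand: TTGAAGACACGATCGTCGATGACTTTGGGTTTCATAGACAACTACCGGTTT. The template strand is its reverse complement (complement AACTTCTGTGCTAGCAGCTACTGAAACCCAAAGTATCTGTTGATGGCCAAA, then reverse).

5'-AAACCGGTAGTTGTCTATGAAACCCAAAGTCATCGACGATCGTGTCTTCAA-3'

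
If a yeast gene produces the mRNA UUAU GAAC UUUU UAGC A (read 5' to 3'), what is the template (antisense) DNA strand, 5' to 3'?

Replace U with T to get the coding DNA strand: TTATGAACTTTTTAGCA. The template strand is its reverse complement (complement AATACTTGAAAAATCGT, then reverse).

5′-TGCTAAAAAGTTCATAA-3′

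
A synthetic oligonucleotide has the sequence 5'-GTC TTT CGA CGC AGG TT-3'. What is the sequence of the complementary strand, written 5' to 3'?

5'-AACCTGCGTCGAAAGAC-3'

The complement of GTCTTTCGACGCAGGTT is CAGAAAGCTGCGTCCAA (A↔T, G↔C). DNA strands are antiparallel, so the complementary strand runs 3'→5'; reversing gives the 5'→3' form.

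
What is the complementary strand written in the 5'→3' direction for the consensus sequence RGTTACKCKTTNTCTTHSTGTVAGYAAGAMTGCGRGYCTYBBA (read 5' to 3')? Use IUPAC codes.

Standard pairs A↔T, G↔C; ambiguity codes pair R↔Y, M↔K, S↔S, B↔V, H↔D, N↔N. Complement (YCAATGMGMAANAGAADSACABTCRTTCTKACGCYCRGARVVT), then reverse for 5'→3'.

5'-TVVRAGRCYCGCAKTCTTRCTBACASDAAGANAAMGMGTAACY-3'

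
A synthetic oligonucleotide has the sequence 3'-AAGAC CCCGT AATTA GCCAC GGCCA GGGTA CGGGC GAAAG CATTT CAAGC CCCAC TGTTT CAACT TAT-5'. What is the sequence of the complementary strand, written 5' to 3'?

The strand is given 3'→5', so its complement runs 5'→3' in the same left-to-right order: pair each base A↔T, G↔C.

5'-TTCTGGGGCATTAATCGGTGCCGGTCCCATGCCCGCTTTCGTAAAGTTCGGGGTGACAAAGTTGAATA-3'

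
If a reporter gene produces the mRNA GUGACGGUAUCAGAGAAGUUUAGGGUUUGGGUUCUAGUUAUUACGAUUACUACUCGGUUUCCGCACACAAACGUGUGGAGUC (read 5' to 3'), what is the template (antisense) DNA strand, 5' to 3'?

5'-GACTCCACACGTTTGTGTGCGGAAACCGAGTAGTAATCGTAATAACTAGAACCCAAACCCTAAACTTCTCTGATACCGTCAC-3'

Replace U with T to get the coding DNA strand: GTGACGGTATCAGAGAAGTTTAGGGTTTGGGTTCTAGTTATTACGATTACTACTCGGTTTCCGCACACAAACGTGTGGAGTC. The template strand is its reverse complement (complement CACTGCCATAGTCTCTTCAAATCCCAAACCCAAGATCAATAATGCTAATGATGAGCCAAAGGCGTGTGTTTGCACACCTCAG, then reverse).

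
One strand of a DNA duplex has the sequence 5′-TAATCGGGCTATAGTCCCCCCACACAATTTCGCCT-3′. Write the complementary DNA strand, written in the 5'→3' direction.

5'-AGGCGAAATTGTGTGGGGGGACTATAGCCCGATTA-3'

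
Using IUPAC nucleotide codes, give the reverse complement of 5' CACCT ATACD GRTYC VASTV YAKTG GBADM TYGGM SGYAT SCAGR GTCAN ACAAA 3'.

Standard pairs A↔T, G↔C; ambiguity codes pair R↔Y, M↔K, S↔S, B↔V, D↔H, N↔N. Complement (GTGGATATGHCYARGBTSABRTMACCVTHKARCCKSCRTASGTCYCAGTNTGTTT), then reverse for 5'→3'.

5'-TTTGTNTGACYCTGSATRCSKCCRAKHTVCCAMTRBASTBGRAYCHGTATAGGTG-3'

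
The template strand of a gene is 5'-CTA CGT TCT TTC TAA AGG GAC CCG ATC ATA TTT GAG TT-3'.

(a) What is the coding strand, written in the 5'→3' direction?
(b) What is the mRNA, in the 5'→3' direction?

(a) 5'-AACTCAAATATGATCGGGTCCCTTTAGAAAGAACGTAG-3'
(b) 5'-AACUCAAAUAUGAUCGGGUCCCUUUAGAAAGAACGUAG-3'

(a) The coding strand is the reverse complement of the template: complement GATGCAAGAAAGATTTCCCTGGGCTAGTATAAACTCAA, then reverse.
(b) mRNA has the coding-strand sequence with T→U.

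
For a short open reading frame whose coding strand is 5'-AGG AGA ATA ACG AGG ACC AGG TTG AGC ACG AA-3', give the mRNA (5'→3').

mRNA has the coding-strand sequence with U in place of T.

5'-AGGAGAAUAACGAGGACCAGGUUGAGCACGAA-3'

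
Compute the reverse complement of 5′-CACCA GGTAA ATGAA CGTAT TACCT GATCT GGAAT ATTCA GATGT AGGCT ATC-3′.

5'-GATAGCCTACATCTGAATATTCCAGATCAGGTAATACGTTCATTTACCTGGTG-3'

Complement each base (A↔T, G↔C): GTGGTCCATTTACTTGCATAATGGACTAGACCTTATAAGTCTACATCCGATAG. Then reverse.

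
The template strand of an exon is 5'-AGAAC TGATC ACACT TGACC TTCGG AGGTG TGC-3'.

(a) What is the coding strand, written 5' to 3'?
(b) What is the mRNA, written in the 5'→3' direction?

(a) 5'-GCACACCTCCGAAGGTCAAGTGTGATCAGTTCT-3'
(b) 5'-GCACACCUCCGAAGGUCAAGUGUGAUCAGUUCU-3'

(a) The coding strand is the reverse complement of the template: complement TCTTGACTAGTGTGAACTGGAAGCCTCCACACG, then reverse.
(b) mRNA has the coding-strand sequence with T→U.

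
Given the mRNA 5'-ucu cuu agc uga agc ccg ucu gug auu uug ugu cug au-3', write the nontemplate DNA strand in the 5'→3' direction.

5'-TCTCTTAGCTGAAGCCCGTCTGTGATTTTGTGTCTGAT-3'

The coding DNA strand has the same 5'→3' sequence as the mRNA with U replaced by T.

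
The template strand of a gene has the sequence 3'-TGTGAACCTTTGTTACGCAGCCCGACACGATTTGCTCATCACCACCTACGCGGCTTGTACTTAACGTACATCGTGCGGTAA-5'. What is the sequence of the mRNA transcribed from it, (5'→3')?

Reading the template 3'→5' as shown, RNA polymerase pairs each base (A→U, T→A, G↔C) to build mRNA 5'→3' directly.

5'-ACACUUGGAAACAAUGCGUCGGGCUGUGCUAAACGAGUAGUGGUGGAUGCGCCGAACAUGAAUUGCAUGUAGCACGCCAUU-3'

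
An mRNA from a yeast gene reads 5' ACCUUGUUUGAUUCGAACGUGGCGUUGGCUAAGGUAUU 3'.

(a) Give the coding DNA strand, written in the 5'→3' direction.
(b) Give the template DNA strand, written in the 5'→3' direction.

(a) 5'-ACCTTGTTTGATTCGAACGTGGCGTTGGCTAAGGTATT-3'
(b) 5'-AATACCTTAGCCAACGCCACGTTCGAATCAAACAAGGT-3'

(a) The coding strand matches the mRNA with U→T.
(b) The template strand is the reverse complement of the coding strand.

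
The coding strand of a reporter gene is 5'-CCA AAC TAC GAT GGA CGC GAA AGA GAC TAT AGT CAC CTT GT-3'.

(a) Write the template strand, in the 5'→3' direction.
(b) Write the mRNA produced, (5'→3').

(a) The template strand is the reverse complement of the coding strand: complement GGTTTGATGCTACCTGCGCTTTCTCTGATATCAGTGGAACA, then reverse.
(b) mRNA matches the coding strand with T→U.

(a) 5'-ACAAGGTGACTATAGTCTCTTTCGCGTCCATCGTAGTTTGG-3'
(b) 5'-CCAAACUACGAUGGACGCGAAAGAGACUAUAGUCACCUUGU-3'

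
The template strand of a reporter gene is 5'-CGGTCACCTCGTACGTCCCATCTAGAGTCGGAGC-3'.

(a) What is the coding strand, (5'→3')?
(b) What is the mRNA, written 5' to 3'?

(a) The coding strand is the reverse complement of the template: complement GCCAGTGGAGCATGCAGGGTAGATCTCAGCCTCG, then reverse.
(b) mRNA has the coding-strand sequence with T→U.

(a) 5'-GCTCCGACTCTAGATGGGACGTACGAGGTGACCG-3'
(b) 5'-GCUCCGACUCUAGAUGGGACGUACGAGGUGACCG-3'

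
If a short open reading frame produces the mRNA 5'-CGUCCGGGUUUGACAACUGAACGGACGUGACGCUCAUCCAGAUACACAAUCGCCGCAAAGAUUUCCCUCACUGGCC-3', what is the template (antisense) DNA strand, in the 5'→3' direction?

Replace U with T to get the coding DNA strand: CGTCCGGGTTTGACAACTGAACGGACGTGACGCTCATCCAGATACACAATCGCCGCAAAGATTTCCCTCACTGGCC. The template strand is its reverse complement (complement GCAGGCCCAAACTGTTGACTTGCCTGCACTGCGAGTAGGTCTATGTGTTAGCGGCGTTTCTAAAGGGAGTGACCGG, then reverse).

5′-GGCCAGTGAGGGAAATCTTTGCGGCGATTGTGTATCTGGATGAGCGTCACGTCCGTTCAGTTGTCAAACCCGGACG-3′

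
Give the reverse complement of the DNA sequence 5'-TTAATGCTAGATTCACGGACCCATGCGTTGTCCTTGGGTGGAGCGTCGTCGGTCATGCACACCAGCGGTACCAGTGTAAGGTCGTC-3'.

Complement each base (A↔T, G↔C): AATTACGATCTAAGTGCCTGGGTACGCAACAGGAACCCACCTCGCAGCAGCCAGTACGTGTGGTCGCCATGGTCACATTCCAGCAG. Then reverse.

5′-GACGACCTTACACTGGTACCGCTGGTGTGCATGACCGACGACGCTCCACCCAAGGACAACGCATGGGTCCGTGAATCTAGCATTAA-3′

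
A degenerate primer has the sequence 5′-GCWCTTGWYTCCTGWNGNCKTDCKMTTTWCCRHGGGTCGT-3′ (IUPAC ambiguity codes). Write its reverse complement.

5'-ACGACCCDYGGWAAAKMGHAMGNCNWCAGGARWCAAGWGC-3'

Standard pairs A↔T, G↔C; ambiguity codes pair R↔Y, M↔K, W↔W, D↔H, N↔N. Complement (CGWGAACWRAGGACWNCNGMAHGMKAAAWGGYDCCCAGCA), then reverse for 5'→3'.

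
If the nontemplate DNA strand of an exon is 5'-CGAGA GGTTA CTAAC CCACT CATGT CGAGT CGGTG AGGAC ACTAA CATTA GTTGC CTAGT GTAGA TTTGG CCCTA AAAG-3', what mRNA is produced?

5'-CGAGAGGUUACUAACCCACUCAUGUCGAGUCGGUGAGGACACUAACAUUAGUUGCCUAGUGUAGAUUUGGCCCUAAAAG-3'

The mRNA is synthesized from the template strand, so it matches the coding strand with T replaced by U.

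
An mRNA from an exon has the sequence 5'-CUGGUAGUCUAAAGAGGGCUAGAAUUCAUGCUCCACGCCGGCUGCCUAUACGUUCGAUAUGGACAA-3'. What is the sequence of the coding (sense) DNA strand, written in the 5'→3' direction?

The coding DNA strand has the same 5'→3' sequence as the mRNA with U replaced by T.

5'-CTGGTAGTCTAAAGAGGGCTAGAATTCATGCTCCACGCCGGCTGCCTATACGTTCGATATGGACAA-3'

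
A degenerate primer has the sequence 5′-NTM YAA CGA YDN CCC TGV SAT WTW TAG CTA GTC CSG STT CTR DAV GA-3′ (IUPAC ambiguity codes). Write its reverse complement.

Standard pairs A↔T, G↔C; ambiguity codes pair R↔Y, M↔K, W↔W, S↔S, D↔H, V↔B, N↔N. Complement (NAKRTTGCTRHNGGGACBSTAWAWATCGATCAGGSCSAAGAYHTBCT), then reverse for 5'→3'.

5'-TCBTHYAGAASCSGGACTAGCTAWAWATSBCAGGGNHRTCGTTRKAN-3'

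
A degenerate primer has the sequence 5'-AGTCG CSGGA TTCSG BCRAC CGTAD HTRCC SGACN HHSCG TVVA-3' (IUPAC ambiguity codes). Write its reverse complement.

Standard pairs A↔T, G↔C; ambiguity codes pair R↔Y, S↔S, B↔V, D↔H, N↔N. Complement (TCAGCGSCCTAAGSCVGYTGGCATHDAYGGSCTGNDDSGCABBT), then reverse for 5'→3'.

5'-TBBACGSDDNGTCSGGYADHTACGGTYGVCSGAATCCSGCGACT-3'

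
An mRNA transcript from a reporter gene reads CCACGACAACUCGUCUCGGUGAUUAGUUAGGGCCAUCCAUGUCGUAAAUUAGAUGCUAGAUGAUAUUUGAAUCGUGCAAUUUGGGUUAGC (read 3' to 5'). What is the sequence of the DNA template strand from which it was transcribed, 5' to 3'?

5′-GGTGCTGTTGAGCAGAGCCACTAATCAATCCCGGTAGGTACAGCATTTAATCTACGATCTACTATAAACTTAGCACGTTAAACCCAATCG-3′

Written 5'→3' the mRNA is CGAUUGGGUUUAACGUGCUAAGUUUAUAGUAGAUCGUAGAUUAAAUGCUGUACCUACCGGGAUUGAUUAGUGGCUCUGCUCAACAGCACC, so the coding DNA strand is CGATTGGGTTTAACGTGCTAAGTTTATAGTAGATCGTAGATTAAATGCTGTACCTACCGGGATTGATTAGTGGCTCTGCTCAACAGCACC. The template is its reverse complement.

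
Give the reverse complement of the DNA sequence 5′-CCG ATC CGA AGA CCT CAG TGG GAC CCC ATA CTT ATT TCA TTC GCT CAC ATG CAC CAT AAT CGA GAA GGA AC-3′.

Reading the sequence 3'→5' and pairing each base (A↔T, G↔C) gives the reverse complement directly.

5'-GTTCCTTCTCGATTATGGTGCATGTGAGCGAATGAAATAAGTATGGGGTCCCACTGAGGTCTTCGGATCGG-3'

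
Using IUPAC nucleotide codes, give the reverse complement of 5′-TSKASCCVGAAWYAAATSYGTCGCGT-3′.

5′-ACGCGACRSATTTRWTTCBGGSTMSA-3′

Standard pairs A↔T, G↔C; ambiguity codes pair Y↔R, K↔M, W↔W, S↔S, V↔B. Complement (ASMTSGGBCTTWRTTTASRCAGCGCA), then reverse for 5'→3'.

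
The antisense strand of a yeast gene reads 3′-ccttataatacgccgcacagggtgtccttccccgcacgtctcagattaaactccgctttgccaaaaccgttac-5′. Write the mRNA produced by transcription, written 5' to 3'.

5'-GGAAUAUUAUGCGGCGUGUCCCACAGGAAGGGGCGUGCAGAGUCUAAUUUGAGGCGAAACGGUUUUGGCAAUG-3'

Reading the template 3'→5' as shown, RNA polymerase pairs each base (A→U, T→A, G↔C) to build mRNA 5'→3' directly.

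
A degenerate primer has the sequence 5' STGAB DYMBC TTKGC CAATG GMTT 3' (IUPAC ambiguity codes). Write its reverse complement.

5'-AAKCCATTGGCMAAGVKRHVTCAS-3'

Standard pairs A↔T, G↔C; ambiguity codes pair Y↔R, M↔K, S↔S, B↔V, D↔H. Complement (SACTVHRKVGAAMCGGTTACCKAA), then reverse for 5'→3'.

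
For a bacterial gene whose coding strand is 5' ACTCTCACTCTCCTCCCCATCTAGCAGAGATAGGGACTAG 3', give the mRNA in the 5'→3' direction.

mRNA has the coding-strand sequence with U in place of T.

5'-ACUCUCACUCUCCUCCCCAUCUAGCAGAGAUAGGGACUAG-3'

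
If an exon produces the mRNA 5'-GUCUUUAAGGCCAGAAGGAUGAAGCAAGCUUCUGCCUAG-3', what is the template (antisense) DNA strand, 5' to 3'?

Replace U with T to get the coding DNA strand: GTCTTTAAGGCCAGAAGGATGAAGCAAGCTTCTGCCTAG. The template strand is its reverse complement (complement CAGAAATTCCGGTCTTCCTACTTCGTTCGAAGACGGATC, then reverse).

5'-CTAGGCAGAAGCTTGCTTCATCCTTCTGGCCTTAAAGAC-3'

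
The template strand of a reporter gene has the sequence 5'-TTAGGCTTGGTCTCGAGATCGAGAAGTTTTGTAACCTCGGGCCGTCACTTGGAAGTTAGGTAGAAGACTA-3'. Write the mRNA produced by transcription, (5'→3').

RNA polymerase reads the template 3'→5' and synthesizes mRNA 5'→3' by base-pairing (A→U, T→A, G↔C). The complement of the template is AATCCGAACCAGAGCTCTAGCTCTTCAAAACATTGGAGCCCGGCAGTGAACCTTCAATCCATCTTCTGAT; antiparallel, so 5'→3' the coding strand is TAGTCTTCTACCTAACTTCCAAGTGACGGCCCGAGGTTACAAAACTTCTCGATCTCGAGACCAAGCCTAA. Replace T with U for the mRNA.

5′-UAGUCUUCUACCUAACUUCCAAGUGACGGCCCGAGGUUACAAAACUUCUCGAUCUCGAGACCAAGCCUAA-3′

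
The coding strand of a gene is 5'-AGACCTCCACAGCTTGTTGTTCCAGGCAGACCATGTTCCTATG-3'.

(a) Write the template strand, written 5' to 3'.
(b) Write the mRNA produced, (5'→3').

(a) The template strand is the reverse complement of the coding strand: complement TCTGGAGGTGTCGAACAACAAGGTCCGTCTGGTACAAGGATAC, then reverse.
(b) mRNA matches the coding strand with T→U.

(a) 5'-CATAGGAACATGGTCTGCCTGGAACAACAAGCTGTGGAGGTCT-3'
(b) 5'-AGACCUCCACAGCUUGUUGUUCCAGGCAGACCAUGUUCCUAUG-3'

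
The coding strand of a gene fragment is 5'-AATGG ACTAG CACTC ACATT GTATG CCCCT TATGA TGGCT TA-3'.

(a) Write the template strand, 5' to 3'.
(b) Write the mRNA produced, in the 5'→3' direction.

(a) The template strand is the reverse complement of the coding strand: complement TTACCTGATCGTGAGTGTAACATACGGGGAATACTACCGAAT, then reverse.
(b) mRNA matches the coding strand with T→U.

(a) 5'-TAAGCCATCATAAGGGGCATACAATGTGAGTGCTAGTCCATT-3'
(b) 5'-AAUGGACUAGCACUCACAUUGUAUGCCCCUUAUGAUGGCUUA-3'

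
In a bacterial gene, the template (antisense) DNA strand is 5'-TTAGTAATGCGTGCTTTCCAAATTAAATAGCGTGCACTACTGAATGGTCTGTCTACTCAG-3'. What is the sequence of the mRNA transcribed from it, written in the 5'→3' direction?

The mRNA has the sequence of the coding strand (reverse complement of the template) with T→U. Reverse complement of TTAGTAATGCGTGCTTTCCAAATTAAATAGCGTGCACTACTGAATGGTCTGTCTACTCAG is CTGAGTAGACAGACCATTCAGTAGTGCACGCTATTTAATTTGGAAAGCACGCATTACTAA; then T→U.

5'-CUGAGUAGACAGACCAUUCAGUAGUGCACGCUAUUUAAUUUGGAAAGCACGCAUUACUAA-3'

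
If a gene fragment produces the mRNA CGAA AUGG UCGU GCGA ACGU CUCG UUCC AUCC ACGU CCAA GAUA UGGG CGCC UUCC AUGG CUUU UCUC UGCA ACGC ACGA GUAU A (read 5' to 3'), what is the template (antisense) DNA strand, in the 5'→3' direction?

Replace U with T to get the coding DNA strand: CGAAATGGTCGTGCGAACGTCTCGTTCCATCCACGTCCAAGATATGGGCGCCTTCCATGGCTTTTCTCTGCAACGCACGAGTATA. The template strand is its reverse complement (complement GCTTTACCAGCACGCTTGCAGAGCAAGGTAGGTGCAGGTTCTATACCCGCGGAAGGTACCGAAAAGAGACGTTGCGTGCTCATAT, then reverse).

5'-TATACTCGTGCGTTGCAGAGAAAAGCCATGGAAGGCGCCCATATCTTGGACGTGGATGGAACGAGACGTTCGCACGACCATTTCG-3'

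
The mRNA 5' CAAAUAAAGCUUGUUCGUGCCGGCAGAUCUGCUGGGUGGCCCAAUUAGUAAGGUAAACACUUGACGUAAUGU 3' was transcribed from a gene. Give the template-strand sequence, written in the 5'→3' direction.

Replace U with T to get the coding DNA strand: CAAATAAAGCTTGTTCGTGCCGGCAGATCTGCTGGGTGGCCCAATTAGTAAGGTAAACACTTGACGTAATGT. The template strand is its reverse complement (complement GTTTATTTCGAACAAGCACGGCCGTCTAGACGACCCACCGGGTTAATCATTCCATTTGTGAACTGCATTACA, then reverse).

5'-ACATTACGTCAAGTGTTTACCTTACTAATTGGGCCACCCAGCAGATCTGCCGGCACGAACAAGCTTTATTTG-3'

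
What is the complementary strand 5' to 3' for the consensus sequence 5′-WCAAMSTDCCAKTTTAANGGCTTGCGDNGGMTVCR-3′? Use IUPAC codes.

5'-YGBAKCCNHCGCAAGCCNTTAAAMTGGHASKTTGW-3'

Standard pairs A↔T, G↔C; ambiguity codes pair R↔Y, M↔K, W↔W, S↔S, D↔H, V↔B, N↔N. Complement (WGTTKSAHGGTMAAATTNCCGAACGCHNCCKABGY), then reverse for 5'→3'.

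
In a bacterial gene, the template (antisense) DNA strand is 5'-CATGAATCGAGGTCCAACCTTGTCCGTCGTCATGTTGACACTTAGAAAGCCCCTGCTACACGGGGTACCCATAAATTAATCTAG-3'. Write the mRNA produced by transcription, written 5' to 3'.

5'-CUAGAUUAAUUUAUGGGUACCCCGUGUAGCAGGGGCUUUCUAAGUGUCAACAUGACGACGGACAAGGUUGGACCUCGAUUCAUG-3'

The mRNA has the sequence of the coding strand (reverse complement of the template) with T→U. Reverse complement of CATGAATCGAGGTCCAACCTTGTCCGTCGTCATGTTGACACTTAGAAAGCCCCTGCTACACGGGGTACCCATAAATTAATCTAG is CTAGATTAATTTATGGGTACCCCGTGTAGCAGGGGCTTTCTAAGTGTCAACATGACGACGGACAAGGTTGGACCTCGATTCATG; then T→U.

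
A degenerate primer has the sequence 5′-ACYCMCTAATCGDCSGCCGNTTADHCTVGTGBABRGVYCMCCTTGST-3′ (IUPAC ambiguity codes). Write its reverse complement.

Standard pairs A↔T, G↔C; ambiguity codes pair R↔Y, M↔K, S↔S, B↔V, D↔H, N↔N. Complement (TGRGKGATTAGCHGSCGGCNAATHDGABCACVTVYCBRGKGGAACSA), then reverse for 5'→3'.

5'-ASCAAGGKGRBCYVTVCACBAGDHTAANCGGCSGHCGATTAGKGRGT-3'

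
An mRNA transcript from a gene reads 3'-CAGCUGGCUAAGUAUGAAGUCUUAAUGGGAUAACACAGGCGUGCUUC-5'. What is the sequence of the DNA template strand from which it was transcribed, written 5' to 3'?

Written 5'→3' the mRNA is CUUCGUGCGGACACAAUAGGGUAAUUCUGAAGUAUGAAUCGGUCGAC, so the coding DNA strand is CTTCGTGCGGACACAATAGGGTAATTCTGAAGTATGAATCGGTCGAC. The template is its reverse complement.

5′-GTCGACCGATTCATACTTCAGAATTACCCTATTGTGTCCGCACGAAG-3′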